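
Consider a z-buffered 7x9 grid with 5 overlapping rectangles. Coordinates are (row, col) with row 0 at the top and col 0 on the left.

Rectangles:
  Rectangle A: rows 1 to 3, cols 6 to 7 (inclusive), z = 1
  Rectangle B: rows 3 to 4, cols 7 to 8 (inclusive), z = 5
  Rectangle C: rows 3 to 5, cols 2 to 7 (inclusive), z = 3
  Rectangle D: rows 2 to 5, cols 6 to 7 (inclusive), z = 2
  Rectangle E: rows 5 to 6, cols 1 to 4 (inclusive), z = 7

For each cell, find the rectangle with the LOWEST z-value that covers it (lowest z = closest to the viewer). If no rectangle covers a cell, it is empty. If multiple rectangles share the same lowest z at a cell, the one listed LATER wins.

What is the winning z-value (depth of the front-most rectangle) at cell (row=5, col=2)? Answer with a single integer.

Check cell (5,2):
  A: rows 1-3 cols 6-7 -> outside (row miss)
  B: rows 3-4 cols 7-8 -> outside (row miss)
  C: rows 3-5 cols 2-7 z=3 -> covers; best now C (z=3)
  D: rows 2-5 cols 6-7 -> outside (col miss)
  E: rows 5-6 cols 1-4 z=7 -> covers; best now C (z=3)
Winner: C at z=3

Answer: 3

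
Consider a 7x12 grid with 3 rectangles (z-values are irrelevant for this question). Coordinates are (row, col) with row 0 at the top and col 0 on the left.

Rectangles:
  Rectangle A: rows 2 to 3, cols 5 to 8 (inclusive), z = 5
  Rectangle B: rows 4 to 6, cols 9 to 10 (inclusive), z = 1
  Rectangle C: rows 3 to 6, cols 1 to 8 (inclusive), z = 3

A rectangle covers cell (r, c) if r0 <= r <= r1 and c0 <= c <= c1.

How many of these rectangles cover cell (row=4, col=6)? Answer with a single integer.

Check cell (4,6):
  A: rows 2-3 cols 5-8 -> outside (row miss)
  B: rows 4-6 cols 9-10 -> outside (col miss)
  C: rows 3-6 cols 1-8 -> covers
Count covering = 1

Answer: 1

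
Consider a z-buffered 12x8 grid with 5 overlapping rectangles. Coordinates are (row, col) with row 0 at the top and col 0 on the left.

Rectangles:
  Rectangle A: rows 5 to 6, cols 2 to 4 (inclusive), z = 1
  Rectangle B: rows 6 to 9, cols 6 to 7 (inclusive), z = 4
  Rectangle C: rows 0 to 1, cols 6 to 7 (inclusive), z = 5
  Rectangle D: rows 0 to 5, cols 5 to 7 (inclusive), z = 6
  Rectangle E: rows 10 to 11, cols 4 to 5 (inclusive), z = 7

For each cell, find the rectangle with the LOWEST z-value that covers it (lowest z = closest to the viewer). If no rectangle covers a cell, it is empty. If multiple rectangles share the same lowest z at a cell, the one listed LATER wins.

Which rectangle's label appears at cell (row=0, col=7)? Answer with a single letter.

Answer: C

Derivation:
Check cell (0,7):
  A: rows 5-6 cols 2-4 -> outside (row miss)
  B: rows 6-9 cols 6-7 -> outside (row miss)
  C: rows 0-1 cols 6-7 z=5 -> covers; best now C (z=5)
  D: rows 0-5 cols 5-7 z=6 -> covers; best now C (z=5)
  E: rows 10-11 cols 4-5 -> outside (row miss)
Winner: C at z=5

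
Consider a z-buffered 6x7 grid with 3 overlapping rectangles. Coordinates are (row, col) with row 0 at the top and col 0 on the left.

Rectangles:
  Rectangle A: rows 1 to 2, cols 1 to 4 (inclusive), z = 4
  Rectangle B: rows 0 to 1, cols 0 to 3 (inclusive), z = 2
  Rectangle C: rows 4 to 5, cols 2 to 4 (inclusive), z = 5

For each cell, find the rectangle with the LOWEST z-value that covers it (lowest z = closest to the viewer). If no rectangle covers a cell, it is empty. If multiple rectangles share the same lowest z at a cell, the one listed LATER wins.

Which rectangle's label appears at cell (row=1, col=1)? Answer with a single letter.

Check cell (1,1):
  A: rows 1-2 cols 1-4 z=4 -> covers; best now A (z=4)
  B: rows 0-1 cols 0-3 z=2 -> covers; best now B (z=2)
  C: rows 4-5 cols 2-4 -> outside (row miss)
Winner: B at z=2

Answer: B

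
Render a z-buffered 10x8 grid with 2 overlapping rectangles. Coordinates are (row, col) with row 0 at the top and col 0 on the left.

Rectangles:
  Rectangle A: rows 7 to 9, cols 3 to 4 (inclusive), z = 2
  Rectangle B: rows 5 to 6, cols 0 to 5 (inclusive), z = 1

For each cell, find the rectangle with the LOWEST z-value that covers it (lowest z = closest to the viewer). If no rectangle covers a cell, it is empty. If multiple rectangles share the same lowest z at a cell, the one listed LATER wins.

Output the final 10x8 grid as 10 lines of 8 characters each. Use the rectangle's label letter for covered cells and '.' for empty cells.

........
........
........
........
........
BBBBBB..
BBBBBB..
...AA...
...AA...
...AA...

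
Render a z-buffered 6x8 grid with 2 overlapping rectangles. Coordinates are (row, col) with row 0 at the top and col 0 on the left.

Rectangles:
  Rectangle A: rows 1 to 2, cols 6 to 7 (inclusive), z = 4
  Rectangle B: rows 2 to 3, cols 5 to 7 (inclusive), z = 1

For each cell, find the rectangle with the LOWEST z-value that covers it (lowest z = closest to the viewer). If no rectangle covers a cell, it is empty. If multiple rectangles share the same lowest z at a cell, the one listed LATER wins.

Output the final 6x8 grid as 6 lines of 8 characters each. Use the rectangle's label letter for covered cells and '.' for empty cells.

........
......AA
.....BBB
.....BBB
........
........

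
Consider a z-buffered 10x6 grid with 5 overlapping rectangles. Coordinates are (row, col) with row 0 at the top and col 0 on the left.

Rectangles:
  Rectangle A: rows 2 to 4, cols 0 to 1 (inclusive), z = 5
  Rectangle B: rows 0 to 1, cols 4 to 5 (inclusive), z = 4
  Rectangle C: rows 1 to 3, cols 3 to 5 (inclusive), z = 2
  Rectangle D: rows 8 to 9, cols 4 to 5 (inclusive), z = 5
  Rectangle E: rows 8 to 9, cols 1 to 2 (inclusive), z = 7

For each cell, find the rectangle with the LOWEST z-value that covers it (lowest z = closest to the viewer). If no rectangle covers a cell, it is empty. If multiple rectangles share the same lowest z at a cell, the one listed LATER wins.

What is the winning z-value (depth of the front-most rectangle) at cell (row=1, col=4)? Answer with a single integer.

Answer: 2

Derivation:
Check cell (1,4):
  A: rows 2-4 cols 0-1 -> outside (row miss)
  B: rows 0-1 cols 4-5 z=4 -> covers; best now B (z=4)
  C: rows 1-3 cols 3-5 z=2 -> covers; best now C (z=2)
  D: rows 8-9 cols 4-5 -> outside (row miss)
  E: rows 8-9 cols 1-2 -> outside (row miss)
Winner: C at z=2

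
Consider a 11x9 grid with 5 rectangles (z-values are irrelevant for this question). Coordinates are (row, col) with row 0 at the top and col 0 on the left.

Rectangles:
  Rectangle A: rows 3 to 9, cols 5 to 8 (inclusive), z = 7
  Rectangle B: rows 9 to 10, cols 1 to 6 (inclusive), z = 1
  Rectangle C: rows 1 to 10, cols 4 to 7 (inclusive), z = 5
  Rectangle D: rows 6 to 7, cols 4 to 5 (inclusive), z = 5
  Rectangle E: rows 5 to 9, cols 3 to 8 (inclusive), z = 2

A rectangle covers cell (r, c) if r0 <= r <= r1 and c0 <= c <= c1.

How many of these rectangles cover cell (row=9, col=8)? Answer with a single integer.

Check cell (9,8):
  A: rows 3-9 cols 5-8 -> covers
  B: rows 9-10 cols 1-6 -> outside (col miss)
  C: rows 1-10 cols 4-7 -> outside (col miss)
  D: rows 6-7 cols 4-5 -> outside (row miss)
  E: rows 5-9 cols 3-8 -> covers
Count covering = 2

Answer: 2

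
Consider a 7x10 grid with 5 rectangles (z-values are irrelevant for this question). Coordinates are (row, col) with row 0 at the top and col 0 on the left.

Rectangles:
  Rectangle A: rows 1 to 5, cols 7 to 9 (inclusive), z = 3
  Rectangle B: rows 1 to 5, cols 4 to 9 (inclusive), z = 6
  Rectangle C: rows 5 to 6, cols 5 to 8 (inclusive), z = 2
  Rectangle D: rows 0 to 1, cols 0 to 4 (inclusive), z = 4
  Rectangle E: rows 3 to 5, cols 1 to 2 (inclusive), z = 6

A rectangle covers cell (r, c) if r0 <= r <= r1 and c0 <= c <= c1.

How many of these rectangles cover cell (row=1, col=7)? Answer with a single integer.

Check cell (1,7):
  A: rows 1-5 cols 7-9 -> covers
  B: rows 1-5 cols 4-9 -> covers
  C: rows 5-6 cols 5-8 -> outside (row miss)
  D: rows 0-1 cols 0-4 -> outside (col miss)
  E: rows 3-5 cols 1-2 -> outside (row miss)
Count covering = 2

Answer: 2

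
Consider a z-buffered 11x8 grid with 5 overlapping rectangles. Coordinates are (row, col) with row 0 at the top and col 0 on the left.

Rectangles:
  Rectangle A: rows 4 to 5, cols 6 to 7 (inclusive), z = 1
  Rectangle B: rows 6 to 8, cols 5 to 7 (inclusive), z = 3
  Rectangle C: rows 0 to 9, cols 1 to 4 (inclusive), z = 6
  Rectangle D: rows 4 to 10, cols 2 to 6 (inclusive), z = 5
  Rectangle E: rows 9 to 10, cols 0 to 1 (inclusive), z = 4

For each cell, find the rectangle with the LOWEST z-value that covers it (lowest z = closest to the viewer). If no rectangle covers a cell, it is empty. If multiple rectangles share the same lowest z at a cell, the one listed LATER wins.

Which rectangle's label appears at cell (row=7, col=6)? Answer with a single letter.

Check cell (7,6):
  A: rows 4-5 cols 6-7 -> outside (row miss)
  B: rows 6-8 cols 5-7 z=3 -> covers; best now B (z=3)
  C: rows 0-9 cols 1-4 -> outside (col miss)
  D: rows 4-10 cols 2-6 z=5 -> covers; best now B (z=3)
  E: rows 9-10 cols 0-1 -> outside (row miss)
Winner: B at z=3

Answer: B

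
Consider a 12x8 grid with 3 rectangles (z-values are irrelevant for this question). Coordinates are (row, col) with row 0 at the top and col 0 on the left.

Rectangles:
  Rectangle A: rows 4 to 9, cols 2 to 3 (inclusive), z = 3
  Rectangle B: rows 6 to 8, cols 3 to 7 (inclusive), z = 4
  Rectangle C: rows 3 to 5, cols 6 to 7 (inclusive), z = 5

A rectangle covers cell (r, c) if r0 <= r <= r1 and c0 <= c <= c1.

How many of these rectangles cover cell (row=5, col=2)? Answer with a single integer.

Check cell (5,2):
  A: rows 4-9 cols 2-3 -> covers
  B: rows 6-8 cols 3-7 -> outside (row miss)
  C: rows 3-5 cols 6-7 -> outside (col miss)
Count covering = 1

Answer: 1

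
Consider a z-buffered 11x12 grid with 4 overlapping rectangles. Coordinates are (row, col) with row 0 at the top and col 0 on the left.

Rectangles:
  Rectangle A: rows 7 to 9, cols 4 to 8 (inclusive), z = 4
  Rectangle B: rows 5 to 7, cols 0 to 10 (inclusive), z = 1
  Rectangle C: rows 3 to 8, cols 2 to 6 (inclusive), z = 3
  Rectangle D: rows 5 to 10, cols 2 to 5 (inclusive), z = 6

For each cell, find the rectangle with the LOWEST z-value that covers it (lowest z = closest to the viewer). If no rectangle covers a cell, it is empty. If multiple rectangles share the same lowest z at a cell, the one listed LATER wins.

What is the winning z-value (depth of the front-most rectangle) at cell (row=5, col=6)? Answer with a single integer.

Check cell (5,6):
  A: rows 7-9 cols 4-8 -> outside (row miss)
  B: rows 5-7 cols 0-10 z=1 -> covers; best now B (z=1)
  C: rows 3-8 cols 2-6 z=3 -> covers; best now B (z=1)
  D: rows 5-10 cols 2-5 -> outside (col miss)
Winner: B at z=1

Answer: 1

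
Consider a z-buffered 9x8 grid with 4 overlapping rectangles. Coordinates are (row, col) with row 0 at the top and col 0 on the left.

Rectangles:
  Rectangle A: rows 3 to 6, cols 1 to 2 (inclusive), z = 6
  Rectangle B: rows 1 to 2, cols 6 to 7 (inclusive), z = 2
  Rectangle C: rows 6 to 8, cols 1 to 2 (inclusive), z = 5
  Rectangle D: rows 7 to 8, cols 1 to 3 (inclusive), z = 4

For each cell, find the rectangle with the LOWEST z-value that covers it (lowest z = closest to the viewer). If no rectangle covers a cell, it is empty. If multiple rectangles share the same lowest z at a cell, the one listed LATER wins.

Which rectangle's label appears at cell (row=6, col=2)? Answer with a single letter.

Check cell (6,2):
  A: rows 3-6 cols 1-2 z=6 -> covers; best now A (z=6)
  B: rows 1-2 cols 6-7 -> outside (row miss)
  C: rows 6-8 cols 1-2 z=5 -> covers; best now C (z=5)
  D: rows 7-8 cols 1-3 -> outside (row miss)
Winner: C at z=5

Answer: C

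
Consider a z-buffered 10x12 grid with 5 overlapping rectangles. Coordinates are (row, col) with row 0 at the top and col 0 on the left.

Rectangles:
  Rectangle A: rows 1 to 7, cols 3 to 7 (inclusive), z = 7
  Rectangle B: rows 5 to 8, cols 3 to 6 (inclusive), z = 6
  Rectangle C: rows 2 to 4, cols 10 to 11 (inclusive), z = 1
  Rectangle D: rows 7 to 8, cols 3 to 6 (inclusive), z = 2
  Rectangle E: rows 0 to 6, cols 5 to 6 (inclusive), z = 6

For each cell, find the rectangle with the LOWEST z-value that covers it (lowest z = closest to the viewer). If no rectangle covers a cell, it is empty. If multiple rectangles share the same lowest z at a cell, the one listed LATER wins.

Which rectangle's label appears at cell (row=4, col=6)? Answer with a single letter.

Check cell (4,6):
  A: rows 1-7 cols 3-7 z=7 -> covers; best now A (z=7)
  B: rows 5-8 cols 3-6 -> outside (row miss)
  C: rows 2-4 cols 10-11 -> outside (col miss)
  D: rows 7-8 cols 3-6 -> outside (row miss)
  E: rows 0-6 cols 5-6 z=6 -> covers; best now E (z=6)
Winner: E at z=6

Answer: E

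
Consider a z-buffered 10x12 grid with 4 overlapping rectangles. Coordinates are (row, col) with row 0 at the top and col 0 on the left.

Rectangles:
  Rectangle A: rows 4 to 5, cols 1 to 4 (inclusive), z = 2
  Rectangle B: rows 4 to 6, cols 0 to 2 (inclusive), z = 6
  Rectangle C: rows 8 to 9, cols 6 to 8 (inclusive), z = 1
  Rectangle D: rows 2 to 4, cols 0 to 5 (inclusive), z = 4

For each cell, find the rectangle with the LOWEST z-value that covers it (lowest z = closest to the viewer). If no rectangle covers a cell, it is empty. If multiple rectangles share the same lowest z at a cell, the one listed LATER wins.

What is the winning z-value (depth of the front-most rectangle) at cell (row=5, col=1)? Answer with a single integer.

Check cell (5,1):
  A: rows 4-5 cols 1-4 z=2 -> covers; best now A (z=2)
  B: rows 4-6 cols 0-2 z=6 -> covers; best now A (z=2)
  C: rows 8-9 cols 6-8 -> outside (row miss)
  D: rows 2-4 cols 0-5 -> outside (row miss)
Winner: A at z=2

Answer: 2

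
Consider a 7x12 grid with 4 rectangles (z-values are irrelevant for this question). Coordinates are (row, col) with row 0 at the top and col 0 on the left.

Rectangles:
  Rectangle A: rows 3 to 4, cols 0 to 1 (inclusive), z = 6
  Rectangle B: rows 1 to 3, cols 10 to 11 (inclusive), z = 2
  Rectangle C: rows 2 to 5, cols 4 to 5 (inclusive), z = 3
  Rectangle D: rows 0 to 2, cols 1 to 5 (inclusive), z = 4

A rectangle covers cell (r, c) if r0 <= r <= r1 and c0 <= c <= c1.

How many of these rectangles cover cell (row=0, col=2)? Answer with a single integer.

Check cell (0,2):
  A: rows 3-4 cols 0-1 -> outside (row miss)
  B: rows 1-3 cols 10-11 -> outside (row miss)
  C: rows 2-5 cols 4-5 -> outside (row miss)
  D: rows 0-2 cols 1-5 -> covers
Count covering = 1

Answer: 1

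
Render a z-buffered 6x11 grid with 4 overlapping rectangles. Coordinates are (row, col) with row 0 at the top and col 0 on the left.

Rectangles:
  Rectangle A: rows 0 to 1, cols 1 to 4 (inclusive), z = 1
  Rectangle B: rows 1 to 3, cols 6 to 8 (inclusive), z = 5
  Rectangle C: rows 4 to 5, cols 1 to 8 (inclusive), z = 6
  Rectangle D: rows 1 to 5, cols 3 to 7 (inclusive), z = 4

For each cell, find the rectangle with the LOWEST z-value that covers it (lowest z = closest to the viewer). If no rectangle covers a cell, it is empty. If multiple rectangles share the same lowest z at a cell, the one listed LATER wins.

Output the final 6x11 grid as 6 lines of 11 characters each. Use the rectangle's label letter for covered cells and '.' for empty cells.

.AAAA......
.AAAADDDB..
...DDDDDB..
...DDDDDB..
.CCDDDDDC..
.CCDDDDDC..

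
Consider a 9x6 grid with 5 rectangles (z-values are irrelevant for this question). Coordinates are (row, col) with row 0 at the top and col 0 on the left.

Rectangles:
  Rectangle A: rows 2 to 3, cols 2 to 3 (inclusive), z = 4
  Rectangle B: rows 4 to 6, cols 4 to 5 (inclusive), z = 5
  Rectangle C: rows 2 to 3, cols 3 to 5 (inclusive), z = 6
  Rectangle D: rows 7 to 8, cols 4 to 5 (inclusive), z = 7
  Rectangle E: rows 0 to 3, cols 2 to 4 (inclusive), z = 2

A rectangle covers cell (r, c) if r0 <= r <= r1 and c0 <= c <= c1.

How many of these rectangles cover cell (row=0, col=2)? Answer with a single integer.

Answer: 1

Derivation:
Check cell (0,2):
  A: rows 2-3 cols 2-3 -> outside (row miss)
  B: rows 4-6 cols 4-5 -> outside (row miss)
  C: rows 2-3 cols 3-5 -> outside (row miss)
  D: rows 7-8 cols 4-5 -> outside (row miss)
  E: rows 0-3 cols 2-4 -> covers
Count covering = 1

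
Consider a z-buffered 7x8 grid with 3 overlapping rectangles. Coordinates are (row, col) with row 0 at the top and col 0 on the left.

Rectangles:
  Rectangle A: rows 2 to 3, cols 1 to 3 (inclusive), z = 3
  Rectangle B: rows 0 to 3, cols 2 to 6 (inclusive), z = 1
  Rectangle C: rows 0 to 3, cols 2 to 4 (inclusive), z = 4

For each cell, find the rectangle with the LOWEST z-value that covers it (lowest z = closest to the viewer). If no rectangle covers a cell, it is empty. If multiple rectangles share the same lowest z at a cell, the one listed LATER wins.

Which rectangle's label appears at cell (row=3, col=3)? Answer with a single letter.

Answer: B

Derivation:
Check cell (3,3):
  A: rows 2-3 cols 1-3 z=3 -> covers; best now A (z=3)
  B: rows 0-3 cols 2-6 z=1 -> covers; best now B (z=1)
  C: rows 0-3 cols 2-4 z=4 -> covers; best now B (z=1)
Winner: B at z=1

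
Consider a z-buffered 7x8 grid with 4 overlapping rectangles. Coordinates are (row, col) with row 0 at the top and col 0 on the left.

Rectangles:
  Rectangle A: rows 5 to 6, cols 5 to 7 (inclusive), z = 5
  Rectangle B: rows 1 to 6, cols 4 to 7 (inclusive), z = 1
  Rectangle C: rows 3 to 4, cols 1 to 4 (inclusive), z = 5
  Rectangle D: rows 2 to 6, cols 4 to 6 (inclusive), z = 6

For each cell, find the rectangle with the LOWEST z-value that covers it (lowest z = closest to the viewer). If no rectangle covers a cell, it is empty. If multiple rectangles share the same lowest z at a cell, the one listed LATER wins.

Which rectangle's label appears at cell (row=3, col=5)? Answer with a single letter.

Answer: B

Derivation:
Check cell (3,5):
  A: rows 5-6 cols 5-7 -> outside (row miss)
  B: rows 1-6 cols 4-7 z=1 -> covers; best now B (z=1)
  C: rows 3-4 cols 1-4 -> outside (col miss)
  D: rows 2-6 cols 4-6 z=6 -> covers; best now B (z=1)
Winner: B at z=1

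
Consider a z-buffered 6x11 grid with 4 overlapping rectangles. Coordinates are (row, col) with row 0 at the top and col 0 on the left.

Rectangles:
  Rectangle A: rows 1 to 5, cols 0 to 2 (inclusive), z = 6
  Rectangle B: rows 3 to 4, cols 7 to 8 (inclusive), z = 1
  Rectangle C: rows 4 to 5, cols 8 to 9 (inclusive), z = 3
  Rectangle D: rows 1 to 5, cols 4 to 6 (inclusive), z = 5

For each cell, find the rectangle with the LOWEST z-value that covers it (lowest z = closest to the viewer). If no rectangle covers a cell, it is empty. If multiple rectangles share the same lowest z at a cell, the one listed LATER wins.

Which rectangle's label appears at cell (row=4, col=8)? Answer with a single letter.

Check cell (4,8):
  A: rows 1-5 cols 0-2 -> outside (col miss)
  B: rows 3-4 cols 7-8 z=1 -> covers; best now B (z=1)
  C: rows 4-5 cols 8-9 z=3 -> covers; best now B (z=1)
  D: rows 1-5 cols 4-6 -> outside (col miss)
Winner: B at z=1

Answer: B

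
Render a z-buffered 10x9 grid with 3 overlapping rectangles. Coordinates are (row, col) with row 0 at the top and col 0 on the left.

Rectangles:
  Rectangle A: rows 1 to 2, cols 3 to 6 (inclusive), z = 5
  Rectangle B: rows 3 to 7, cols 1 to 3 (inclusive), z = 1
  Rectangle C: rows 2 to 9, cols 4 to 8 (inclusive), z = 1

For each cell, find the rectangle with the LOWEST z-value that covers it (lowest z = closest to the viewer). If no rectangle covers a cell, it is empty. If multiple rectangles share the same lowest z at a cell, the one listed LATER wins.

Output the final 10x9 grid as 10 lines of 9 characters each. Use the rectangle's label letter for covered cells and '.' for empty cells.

.........
...AAAA..
...ACCCCC
.BBBCCCCC
.BBBCCCCC
.BBBCCCCC
.BBBCCCCC
.BBBCCCCC
....CCCCC
....CCCCC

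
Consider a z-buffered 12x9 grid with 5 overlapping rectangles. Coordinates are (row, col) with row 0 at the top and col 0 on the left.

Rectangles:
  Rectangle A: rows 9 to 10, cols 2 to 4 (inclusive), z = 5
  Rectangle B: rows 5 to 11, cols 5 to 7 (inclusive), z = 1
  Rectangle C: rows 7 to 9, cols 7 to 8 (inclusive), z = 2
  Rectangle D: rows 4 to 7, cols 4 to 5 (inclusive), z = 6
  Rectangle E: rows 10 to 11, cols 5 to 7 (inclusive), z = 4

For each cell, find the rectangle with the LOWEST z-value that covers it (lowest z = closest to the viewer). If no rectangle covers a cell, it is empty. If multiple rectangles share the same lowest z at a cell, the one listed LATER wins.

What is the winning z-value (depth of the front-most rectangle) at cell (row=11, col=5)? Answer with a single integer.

Check cell (11,5):
  A: rows 9-10 cols 2-4 -> outside (row miss)
  B: rows 5-11 cols 5-7 z=1 -> covers; best now B (z=1)
  C: rows 7-9 cols 7-8 -> outside (row miss)
  D: rows 4-7 cols 4-5 -> outside (row miss)
  E: rows 10-11 cols 5-7 z=4 -> covers; best now B (z=1)
Winner: B at z=1

Answer: 1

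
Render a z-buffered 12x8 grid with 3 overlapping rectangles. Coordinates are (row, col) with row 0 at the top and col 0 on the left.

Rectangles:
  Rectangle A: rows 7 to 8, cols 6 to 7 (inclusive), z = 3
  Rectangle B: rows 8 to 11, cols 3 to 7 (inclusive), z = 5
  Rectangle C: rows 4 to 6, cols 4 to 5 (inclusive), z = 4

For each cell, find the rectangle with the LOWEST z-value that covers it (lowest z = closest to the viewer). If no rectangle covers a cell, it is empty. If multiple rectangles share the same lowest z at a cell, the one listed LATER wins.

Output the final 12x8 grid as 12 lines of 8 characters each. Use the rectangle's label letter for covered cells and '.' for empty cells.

........
........
........
........
....CC..
....CC..
....CC..
......AA
...BBBAA
...BBBBB
...BBBBB
...BBBBB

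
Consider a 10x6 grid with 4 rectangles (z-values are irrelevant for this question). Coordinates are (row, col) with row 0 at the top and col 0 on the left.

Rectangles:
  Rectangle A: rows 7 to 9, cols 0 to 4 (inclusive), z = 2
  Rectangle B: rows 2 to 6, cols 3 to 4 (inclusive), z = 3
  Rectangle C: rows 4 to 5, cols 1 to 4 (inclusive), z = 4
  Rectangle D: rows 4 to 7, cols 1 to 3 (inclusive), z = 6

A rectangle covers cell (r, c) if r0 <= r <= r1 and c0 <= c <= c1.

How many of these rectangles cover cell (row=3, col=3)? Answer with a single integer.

Answer: 1

Derivation:
Check cell (3,3):
  A: rows 7-9 cols 0-4 -> outside (row miss)
  B: rows 2-6 cols 3-4 -> covers
  C: rows 4-5 cols 1-4 -> outside (row miss)
  D: rows 4-7 cols 1-3 -> outside (row miss)
Count covering = 1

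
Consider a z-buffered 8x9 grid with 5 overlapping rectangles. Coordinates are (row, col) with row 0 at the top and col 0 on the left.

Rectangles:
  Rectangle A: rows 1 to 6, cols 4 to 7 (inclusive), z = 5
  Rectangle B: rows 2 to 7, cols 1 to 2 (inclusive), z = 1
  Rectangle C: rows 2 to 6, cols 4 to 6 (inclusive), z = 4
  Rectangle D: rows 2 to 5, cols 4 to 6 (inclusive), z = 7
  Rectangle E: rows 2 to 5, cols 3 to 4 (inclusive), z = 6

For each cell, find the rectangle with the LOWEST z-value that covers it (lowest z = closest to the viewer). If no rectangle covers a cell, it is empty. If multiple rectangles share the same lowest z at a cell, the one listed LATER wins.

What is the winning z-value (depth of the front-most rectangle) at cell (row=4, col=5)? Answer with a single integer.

Answer: 4

Derivation:
Check cell (4,5):
  A: rows 1-6 cols 4-7 z=5 -> covers; best now A (z=5)
  B: rows 2-7 cols 1-2 -> outside (col miss)
  C: rows 2-6 cols 4-6 z=4 -> covers; best now C (z=4)
  D: rows 2-5 cols 4-6 z=7 -> covers; best now C (z=4)
  E: rows 2-5 cols 3-4 -> outside (col miss)
Winner: C at z=4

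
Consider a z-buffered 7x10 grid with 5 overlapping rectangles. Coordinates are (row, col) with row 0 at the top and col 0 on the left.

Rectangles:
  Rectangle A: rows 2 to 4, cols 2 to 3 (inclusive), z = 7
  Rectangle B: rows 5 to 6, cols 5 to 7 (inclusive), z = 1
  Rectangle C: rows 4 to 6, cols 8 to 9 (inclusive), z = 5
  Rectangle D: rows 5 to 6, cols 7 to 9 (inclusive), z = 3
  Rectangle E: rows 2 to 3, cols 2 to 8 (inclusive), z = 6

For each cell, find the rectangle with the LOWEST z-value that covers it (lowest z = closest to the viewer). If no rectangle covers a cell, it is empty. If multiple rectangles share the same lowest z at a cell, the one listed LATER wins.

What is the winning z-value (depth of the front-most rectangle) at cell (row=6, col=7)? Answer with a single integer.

Check cell (6,7):
  A: rows 2-4 cols 2-3 -> outside (row miss)
  B: rows 5-6 cols 5-7 z=1 -> covers; best now B (z=1)
  C: rows 4-6 cols 8-9 -> outside (col miss)
  D: rows 5-6 cols 7-9 z=3 -> covers; best now B (z=1)
  E: rows 2-3 cols 2-8 -> outside (row miss)
Winner: B at z=1

Answer: 1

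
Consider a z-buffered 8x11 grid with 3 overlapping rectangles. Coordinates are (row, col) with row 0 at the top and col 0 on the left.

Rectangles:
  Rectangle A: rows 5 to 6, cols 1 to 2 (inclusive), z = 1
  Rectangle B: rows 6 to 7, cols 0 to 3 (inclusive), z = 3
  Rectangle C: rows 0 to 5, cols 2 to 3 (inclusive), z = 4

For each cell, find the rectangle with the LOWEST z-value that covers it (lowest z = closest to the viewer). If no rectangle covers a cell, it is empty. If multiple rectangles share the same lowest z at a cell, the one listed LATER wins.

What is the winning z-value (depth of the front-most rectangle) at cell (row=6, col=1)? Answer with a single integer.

Check cell (6,1):
  A: rows 5-6 cols 1-2 z=1 -> covers; best now A (z=1)
  B: rows 6-7 cols 0-3 z=3 -> covers; best now A (z=1)
  C: rows 0-5 cols 2-3 -> outside (row miss)
Winner: A at z=1

Answer: 1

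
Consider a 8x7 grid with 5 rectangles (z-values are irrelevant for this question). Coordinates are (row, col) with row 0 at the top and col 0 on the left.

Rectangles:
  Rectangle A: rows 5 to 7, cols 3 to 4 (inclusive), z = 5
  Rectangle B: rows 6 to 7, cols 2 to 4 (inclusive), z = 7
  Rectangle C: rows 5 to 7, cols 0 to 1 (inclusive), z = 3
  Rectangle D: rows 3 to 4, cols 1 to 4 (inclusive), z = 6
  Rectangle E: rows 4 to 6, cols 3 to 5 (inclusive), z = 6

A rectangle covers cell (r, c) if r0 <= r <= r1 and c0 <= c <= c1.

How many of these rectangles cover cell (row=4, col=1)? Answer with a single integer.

Check cell (4,1):
  A: rows 5-7 cols 3-4 -> outside (row miss)
  B: rows 6-7 cols 2-4 -> outside (row miss)
  C: rows 5-7 cols 0-1 -> outside (row miss)
  D: rows 3-4 cols 1-4 -> covers
  E: rows 4-6 cols 3-5 -> outside (col miss)
Count covering = 1

Answer: 1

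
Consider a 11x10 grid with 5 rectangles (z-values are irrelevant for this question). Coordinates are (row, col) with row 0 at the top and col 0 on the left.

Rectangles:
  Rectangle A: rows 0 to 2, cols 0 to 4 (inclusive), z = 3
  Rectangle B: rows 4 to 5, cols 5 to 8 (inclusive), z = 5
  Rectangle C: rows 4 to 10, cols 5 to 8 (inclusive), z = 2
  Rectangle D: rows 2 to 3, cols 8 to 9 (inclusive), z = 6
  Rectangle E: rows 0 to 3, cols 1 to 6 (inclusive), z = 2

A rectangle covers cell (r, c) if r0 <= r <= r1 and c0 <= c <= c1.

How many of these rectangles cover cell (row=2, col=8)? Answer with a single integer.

Answer: 1

Derivation:
Check cell (2,8):
  A: rows 0-2 cols 0-4 -> outside (col miss)
  B: rows 4-5 cols 5-8 -> outside (row miss)
  C: rows 4-10 cols 5-8 -> outside (row miss)
  D: rows 2-3 cols 8-9 -> covers
  E: rows 0-3 cols 1-6 -> outside (col miss)
Count covering = 1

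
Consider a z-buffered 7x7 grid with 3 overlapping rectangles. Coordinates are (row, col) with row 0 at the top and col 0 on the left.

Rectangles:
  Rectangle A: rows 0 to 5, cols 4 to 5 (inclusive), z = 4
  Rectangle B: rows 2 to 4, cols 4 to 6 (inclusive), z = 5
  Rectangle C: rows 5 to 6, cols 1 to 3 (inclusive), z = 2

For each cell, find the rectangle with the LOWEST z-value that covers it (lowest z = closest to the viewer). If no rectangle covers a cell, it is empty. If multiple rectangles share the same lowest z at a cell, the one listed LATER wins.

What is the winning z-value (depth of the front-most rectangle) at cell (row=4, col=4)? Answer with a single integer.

Check cell (4,4):
  A: rows 0-5 cols 4-5 z=4 -> covers; best now A (z=4)
  B: rows 2-4 cols 4-6 z=5 -> covers; best now A (z=4)
  C: rows 5-6 cols 1-3 -> outside (row miss)
Winner: A at z=4

Answer: 4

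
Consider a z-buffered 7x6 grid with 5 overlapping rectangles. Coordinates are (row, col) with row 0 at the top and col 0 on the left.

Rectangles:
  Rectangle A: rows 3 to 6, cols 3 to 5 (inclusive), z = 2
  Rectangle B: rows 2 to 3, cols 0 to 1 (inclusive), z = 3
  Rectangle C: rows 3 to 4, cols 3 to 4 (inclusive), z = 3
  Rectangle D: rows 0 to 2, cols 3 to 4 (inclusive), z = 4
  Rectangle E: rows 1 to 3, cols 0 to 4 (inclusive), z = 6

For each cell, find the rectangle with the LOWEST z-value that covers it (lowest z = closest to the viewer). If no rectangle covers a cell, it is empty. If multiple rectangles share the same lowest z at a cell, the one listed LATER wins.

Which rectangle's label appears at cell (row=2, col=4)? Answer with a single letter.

Check cell (2,4):
  A: rows 3-6 cols 3-5 -> outside (row miss)
  B: rows 2-3 cols 0-1 -> outside (col miss)
  C: rows 3-4 cols 3-4 -> outside (row miss)
  D: rows 0-2 cols 3-4 z=4 -> covers; best now D (z=4)
  E: rows 1-3 cols 0-4 z=6 -> covers; best now D (z=4)
Winner: D at z=4

Answer: D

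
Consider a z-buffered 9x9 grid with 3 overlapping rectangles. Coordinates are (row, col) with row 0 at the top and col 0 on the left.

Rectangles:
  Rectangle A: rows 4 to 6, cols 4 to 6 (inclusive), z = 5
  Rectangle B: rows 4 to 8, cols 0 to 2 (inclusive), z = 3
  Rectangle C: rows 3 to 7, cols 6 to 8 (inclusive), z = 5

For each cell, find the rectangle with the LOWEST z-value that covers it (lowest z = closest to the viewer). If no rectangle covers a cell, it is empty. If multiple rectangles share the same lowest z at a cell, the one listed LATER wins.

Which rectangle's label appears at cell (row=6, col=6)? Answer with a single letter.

Answer: C

Derivation:
Check cell (6,6):
  A: rows 4-6 cols 4-6 z=5 -> covers; best now A (z=5)
  B: rows 4-8 cols 0-2 -> outside (col miss)
  C: rows 3-7 cols 6-8 z=5 -> covers; best now C (z=5)
Winner: C at z=5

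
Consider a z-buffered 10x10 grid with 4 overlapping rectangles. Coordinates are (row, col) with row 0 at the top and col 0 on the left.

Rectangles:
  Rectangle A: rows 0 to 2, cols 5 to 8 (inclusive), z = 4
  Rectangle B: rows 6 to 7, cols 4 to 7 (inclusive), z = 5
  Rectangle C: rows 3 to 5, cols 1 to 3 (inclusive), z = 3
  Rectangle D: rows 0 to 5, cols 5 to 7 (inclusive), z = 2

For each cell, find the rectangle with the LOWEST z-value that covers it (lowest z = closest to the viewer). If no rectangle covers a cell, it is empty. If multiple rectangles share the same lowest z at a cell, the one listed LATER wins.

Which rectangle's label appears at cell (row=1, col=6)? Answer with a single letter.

Answer: D

Derivation:
Check cell (1,6):
  A: rows 0-2 cols 5-8 z=4 -> covers; best now A (z=4)
  B: rows 6-7 cols 4-7 -> outside (row miss)
  C: rows 3-5 cols 1-3 -> outside (row miss)
  D: rows 0-5 cols 5-7 z=2 -> covers; best now D (z=2)
Winner: D at z=2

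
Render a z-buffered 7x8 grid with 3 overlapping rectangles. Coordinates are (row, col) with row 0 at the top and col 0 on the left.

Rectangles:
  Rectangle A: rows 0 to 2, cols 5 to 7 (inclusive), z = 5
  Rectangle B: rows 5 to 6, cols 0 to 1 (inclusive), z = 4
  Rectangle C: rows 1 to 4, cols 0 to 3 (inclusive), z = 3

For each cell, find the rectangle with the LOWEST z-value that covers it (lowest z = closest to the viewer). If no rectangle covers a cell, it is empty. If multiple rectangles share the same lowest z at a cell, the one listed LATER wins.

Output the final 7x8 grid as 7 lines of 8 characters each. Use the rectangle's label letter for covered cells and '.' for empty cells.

.....AAA
CCCC.AAA
CCCC.AAA
CCCC....
CCCC....
BB......
BB......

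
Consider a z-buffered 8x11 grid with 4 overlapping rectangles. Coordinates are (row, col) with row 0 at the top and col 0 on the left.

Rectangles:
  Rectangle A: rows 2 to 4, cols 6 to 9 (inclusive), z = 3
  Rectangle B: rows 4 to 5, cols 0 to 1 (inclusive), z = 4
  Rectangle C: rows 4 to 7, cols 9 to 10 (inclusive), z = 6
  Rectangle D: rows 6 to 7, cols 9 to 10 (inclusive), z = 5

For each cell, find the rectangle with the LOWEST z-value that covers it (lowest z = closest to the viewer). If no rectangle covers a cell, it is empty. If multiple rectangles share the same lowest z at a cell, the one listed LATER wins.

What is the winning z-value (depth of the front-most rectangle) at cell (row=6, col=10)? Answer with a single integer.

Check cell (6,10):
  A: rows 2-4 cols 6-9 -> outside (row miss)
  B: rows 4-5 cols 0-1 -> outside (row miss)
  C: rows 4-7 cols 9-10 z=6 -> covers; best now C (z=6)
  D: rows 6-7 cols 9-10 z=5 -> covers; best now D (z=5)
Winner: D at z=5

Answer: 5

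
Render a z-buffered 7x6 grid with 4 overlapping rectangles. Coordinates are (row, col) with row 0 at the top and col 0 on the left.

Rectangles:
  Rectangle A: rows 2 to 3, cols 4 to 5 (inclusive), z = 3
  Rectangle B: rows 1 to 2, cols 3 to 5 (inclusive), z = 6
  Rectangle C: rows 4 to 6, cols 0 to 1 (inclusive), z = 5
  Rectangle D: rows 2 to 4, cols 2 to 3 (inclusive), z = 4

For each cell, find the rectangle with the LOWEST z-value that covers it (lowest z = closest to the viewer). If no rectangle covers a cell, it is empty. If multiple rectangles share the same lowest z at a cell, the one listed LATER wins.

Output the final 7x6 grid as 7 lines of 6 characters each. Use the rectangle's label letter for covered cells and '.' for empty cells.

......
...BBB
..DDAA
..DDAA
CCDD..
CC....
CC....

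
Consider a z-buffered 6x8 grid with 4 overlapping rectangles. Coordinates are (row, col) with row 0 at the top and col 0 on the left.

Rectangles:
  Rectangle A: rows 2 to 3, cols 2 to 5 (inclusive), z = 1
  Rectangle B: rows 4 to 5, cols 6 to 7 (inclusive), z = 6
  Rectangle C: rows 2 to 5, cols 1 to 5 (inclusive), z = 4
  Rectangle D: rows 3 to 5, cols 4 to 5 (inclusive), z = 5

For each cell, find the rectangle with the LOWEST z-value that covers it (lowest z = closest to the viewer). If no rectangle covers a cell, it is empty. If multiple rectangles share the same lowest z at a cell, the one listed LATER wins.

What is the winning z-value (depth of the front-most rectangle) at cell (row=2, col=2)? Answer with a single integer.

Check cell (2,2):
  A: rows 2-3 cols 2-5 z=1 -> covers; best now A (z=1)
  B: rows 4-5 cols 6-7 -> outside (row miss)
  C: rows 2-5 cols 1-5 z=4 -> covers; best now A (z=1)
  D: rows 3-5 cols 4-5 -> outside (row miss)
Winner: A at z=1

Answer: 1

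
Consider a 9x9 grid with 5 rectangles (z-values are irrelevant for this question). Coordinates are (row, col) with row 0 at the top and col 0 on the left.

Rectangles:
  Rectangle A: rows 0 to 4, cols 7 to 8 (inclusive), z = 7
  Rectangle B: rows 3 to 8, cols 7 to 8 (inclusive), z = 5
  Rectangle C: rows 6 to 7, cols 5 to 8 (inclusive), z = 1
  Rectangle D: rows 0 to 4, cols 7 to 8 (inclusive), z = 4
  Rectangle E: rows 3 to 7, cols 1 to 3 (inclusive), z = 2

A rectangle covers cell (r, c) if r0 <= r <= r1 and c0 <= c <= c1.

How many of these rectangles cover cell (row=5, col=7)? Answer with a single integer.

Answer: 1

Derivation:
Check cell (5,7):
  A: rows 0-4 cols 7-8 -> outside (row miss)
  B: rows 3-8 cols 7-8 -> covers
  C: rows 6-7 cols 5-8 -> outside (row miss)
  D: rows 0-4 cols 7-8 -> outside (row miss)
  E: rows 3-7 cols 1-3 -> outside (col miss)
Count covering = 1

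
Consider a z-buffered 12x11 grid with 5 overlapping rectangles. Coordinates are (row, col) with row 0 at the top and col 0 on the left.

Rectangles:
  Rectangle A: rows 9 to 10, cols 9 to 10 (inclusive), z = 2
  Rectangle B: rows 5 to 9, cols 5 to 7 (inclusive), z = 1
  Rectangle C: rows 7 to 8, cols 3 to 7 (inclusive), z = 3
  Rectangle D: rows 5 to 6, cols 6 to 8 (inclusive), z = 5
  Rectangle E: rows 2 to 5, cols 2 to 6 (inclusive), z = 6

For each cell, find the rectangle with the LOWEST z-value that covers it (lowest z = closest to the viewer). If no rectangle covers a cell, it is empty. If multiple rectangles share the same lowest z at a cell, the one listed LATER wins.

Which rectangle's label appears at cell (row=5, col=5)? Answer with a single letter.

Answer: B

Derivation:
Check cell (5,5):
  A: rows 9-10 cols 9-10 -> outside (row miss)
  B: rows 5-9 cols 5-7 z=1 -> covers; best now B (z=1)
  C: rows 7-8 cols 3-7 -> outside (row miss)
  D: rows 5-6 cols 6-8 -> outside (col miss)
  E: rows 2-5 cols 2-6 z=6 -> covers; best now B (z=1)
Winner: B at z=1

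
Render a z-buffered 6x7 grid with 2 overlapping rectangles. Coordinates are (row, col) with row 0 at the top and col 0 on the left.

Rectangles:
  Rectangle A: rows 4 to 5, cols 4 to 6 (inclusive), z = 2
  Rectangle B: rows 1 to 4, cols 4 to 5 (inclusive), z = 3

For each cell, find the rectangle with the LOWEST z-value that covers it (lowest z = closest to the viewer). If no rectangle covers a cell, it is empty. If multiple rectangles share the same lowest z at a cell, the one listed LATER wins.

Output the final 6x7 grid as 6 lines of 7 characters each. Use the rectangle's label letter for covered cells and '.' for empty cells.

.......
....BB.
....BB.
....BB.
....AAA
....AAA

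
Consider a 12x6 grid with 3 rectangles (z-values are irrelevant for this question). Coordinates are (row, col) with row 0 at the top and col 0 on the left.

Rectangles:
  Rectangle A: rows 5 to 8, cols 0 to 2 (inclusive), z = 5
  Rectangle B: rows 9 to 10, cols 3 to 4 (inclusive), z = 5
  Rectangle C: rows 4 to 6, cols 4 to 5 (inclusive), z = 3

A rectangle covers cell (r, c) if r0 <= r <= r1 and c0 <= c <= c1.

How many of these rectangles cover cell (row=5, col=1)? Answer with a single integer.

Check cell (5,1):
  A: rows 5-8 cols 0-2 -> covers
  B: rows 9-10 cols 3-4 -> outside (row miss)
  C: rows 4-6 cols 4-5 -> outside (col miss)
Count covering = 1

Answer: 1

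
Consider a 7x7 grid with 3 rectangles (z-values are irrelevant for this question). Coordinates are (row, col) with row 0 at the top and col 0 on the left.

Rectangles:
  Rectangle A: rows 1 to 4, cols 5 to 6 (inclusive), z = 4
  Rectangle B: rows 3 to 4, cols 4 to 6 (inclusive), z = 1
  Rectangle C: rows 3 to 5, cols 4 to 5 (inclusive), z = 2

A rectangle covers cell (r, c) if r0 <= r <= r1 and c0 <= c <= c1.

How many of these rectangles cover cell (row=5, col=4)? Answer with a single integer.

Check cell (5,4):
  A: rows 1-4 cols 5-6 -> outside (row miss)
  B: rows 3-4 cols 4-6 -> outside (row miss)
  C: rows 3-5 cols 4-5 -> covers
Count covering = 1

Answer: 1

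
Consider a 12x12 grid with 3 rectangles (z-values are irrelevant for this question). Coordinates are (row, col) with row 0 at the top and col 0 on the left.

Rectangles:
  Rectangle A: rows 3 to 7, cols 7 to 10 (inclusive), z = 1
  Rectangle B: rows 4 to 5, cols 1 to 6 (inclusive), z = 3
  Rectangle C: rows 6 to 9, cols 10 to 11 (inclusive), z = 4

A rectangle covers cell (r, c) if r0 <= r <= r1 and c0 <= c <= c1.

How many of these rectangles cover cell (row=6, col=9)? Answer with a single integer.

Answer: 1

Derivation:
Check cell (6,9):
  A: rows 3-7 cols 7-10 -> covers
  B: rows 4-5 cols 1-6 -> outside (row miss)
  C: rows 6-9 cols 10-11 -> outside (col miss)
Count covering = 1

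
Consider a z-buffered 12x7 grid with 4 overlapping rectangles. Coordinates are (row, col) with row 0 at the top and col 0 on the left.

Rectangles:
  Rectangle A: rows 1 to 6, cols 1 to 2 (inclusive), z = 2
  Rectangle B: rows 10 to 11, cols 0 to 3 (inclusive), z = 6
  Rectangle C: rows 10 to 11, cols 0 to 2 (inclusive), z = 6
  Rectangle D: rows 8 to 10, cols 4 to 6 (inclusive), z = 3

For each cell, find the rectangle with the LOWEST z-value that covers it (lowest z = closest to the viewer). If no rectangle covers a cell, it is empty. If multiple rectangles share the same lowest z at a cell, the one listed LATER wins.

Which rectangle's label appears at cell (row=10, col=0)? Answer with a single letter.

Answer: C

Derivation:
Check cell (10,0):
  A: rows 1-6 cols 1-2 -> outside (row miss)
  B: rows 10-11 cols 0-3 z=6 -> covers; best now B (z=6)
  C: rows 10-11 cols 0-2 z=6 -> covers; best now C (z=6)
  D: rows 8-10 cols 4-6 -> outside (col miss)
Winner: C at z=6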